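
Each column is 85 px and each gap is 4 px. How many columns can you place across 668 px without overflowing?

k columns need k·85 + (k−1)·4 = k·89 − 4.
k·89 − 4 ≤ 668 → k ≤ 672 / 89 ≈ 7.55, so k = 7.

7 columns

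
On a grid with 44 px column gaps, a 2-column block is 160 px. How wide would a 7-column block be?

670 px

2 columns + 1 column gap: 2c + 1·44 = 160.
2c = 160 − 44 = 116, so c = 58 px.
Span of 7: 7·58 + 6·44 = 406 + 264 = 670 px.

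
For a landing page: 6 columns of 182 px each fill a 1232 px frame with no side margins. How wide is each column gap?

6·182 + 5g = 1232 → 5g = 140 → g = 28 px.

28 px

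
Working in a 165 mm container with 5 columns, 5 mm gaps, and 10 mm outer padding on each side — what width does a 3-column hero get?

Inside the margins: 165 − 20 = 145 mm.
Subtracting 4 gaps of 5 leaves 125 for 5 columns, so c = 25 mm.
3 columns plus 2 gaps: 75 + 10 = 85 mm.

85 mm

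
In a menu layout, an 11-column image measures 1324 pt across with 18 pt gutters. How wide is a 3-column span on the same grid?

11 columns + 10 gutters: 11c + 10·18 = 1324.
11c = 1324 − 180 = 1144, so c = 104 pt.
3 columns plus 2 gutters: 312 + 36 = 348 pt.

348 pt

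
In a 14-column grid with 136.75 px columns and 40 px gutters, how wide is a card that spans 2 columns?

2-column span = 2·136.75 + 1·40 = 313.5 px.

313.5 px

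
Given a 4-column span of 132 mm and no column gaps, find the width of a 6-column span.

198 mm

With no column gaps, each column is 132/4 = 33 mm.
6-column span = 6·33 = 198 mm.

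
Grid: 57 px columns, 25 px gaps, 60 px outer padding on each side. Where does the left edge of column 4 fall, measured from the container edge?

Each column+gutter stride is 82 px; 3 of them past the 60 px margin is 60 + 246 = 306 px.

306 px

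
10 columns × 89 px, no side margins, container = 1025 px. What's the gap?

15 px

Columns use 890 px, leaving 135 px across 9 gaps = 15 px each.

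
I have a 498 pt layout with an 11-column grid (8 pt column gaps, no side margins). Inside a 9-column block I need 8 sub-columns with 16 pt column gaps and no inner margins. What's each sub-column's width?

11 columns + 10 column gaps: 11c + 10·8 = 498.
11c = 498 − 80 = 418, so c = 38 pt.
Span of 9: 9·38 + 8·8 = 342 + 64 = 406 pt.
8 columns + 7 column gaps: 8d + 7·16 = 406.
8d = 406 − 112 = 294, so d = 36.75 pt.

36.75 pt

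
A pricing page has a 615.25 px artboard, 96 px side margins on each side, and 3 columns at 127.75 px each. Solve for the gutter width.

Subtract both margins: 615.25 − 2·96 = 423.25 px.
Columns use 383.25 px, leaving 40 px across 2 gutters = 20 px each.

20 px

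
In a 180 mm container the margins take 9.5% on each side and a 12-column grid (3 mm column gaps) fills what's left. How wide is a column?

9.4 mm

Each margin = 9.5% of 180 = 17.1 mm; content = 180 − 2·17.1 = 145.8 mm.
12c + 11·3 = 145.8 → 12c = 112.8 → c = 9.4 mm.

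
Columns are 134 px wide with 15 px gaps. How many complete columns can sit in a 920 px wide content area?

Each extra column adds 134 + 15 = 149 px.
(920 + 15) / 149 = 6.28, so 6 columns fit.

6 columns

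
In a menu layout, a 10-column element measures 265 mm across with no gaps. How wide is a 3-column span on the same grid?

10c = 265 → c = 26.5 mm.
3-column span = 3·26.5 = 79.5 mm.

79.5 mm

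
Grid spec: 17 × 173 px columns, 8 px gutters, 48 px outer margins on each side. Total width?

Adding margins, columns and gutters: 96 + 2941 + 128 = 3165 px.

3165 px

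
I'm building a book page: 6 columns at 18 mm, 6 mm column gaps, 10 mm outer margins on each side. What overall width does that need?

Adding margins, columns and gutters: 20 + 108 + 30 = 158 mm.

158 mm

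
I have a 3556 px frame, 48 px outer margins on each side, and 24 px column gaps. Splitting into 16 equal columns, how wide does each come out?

Subtract both margins: 3556 − 2·48 = 3460 px.
16c + 15·24 = 3460 → 16c = 3100 → c = 193.75 px.

193.75 px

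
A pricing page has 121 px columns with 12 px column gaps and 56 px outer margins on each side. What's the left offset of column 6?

Each column+gutter stride is 133 px; 5 of them past the 56 px margin is 56 + 665 = 721 px.

721 px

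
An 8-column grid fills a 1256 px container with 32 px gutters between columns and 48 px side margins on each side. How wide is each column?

117 px

Content width = 1256 − 2·48 = 1160 px.
8c + 7·32 = 1160 → 8c = 936 → c = 117 px.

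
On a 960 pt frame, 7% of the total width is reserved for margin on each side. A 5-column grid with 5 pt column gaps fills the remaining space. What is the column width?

Margins: 7% × 960 = 67.2 pt each, so content = 960 − 134.4 = 825.6 pt.
825.6 − 4·5 = 805.6; ÷5 gives c = 161.12 pt.

161.12 pt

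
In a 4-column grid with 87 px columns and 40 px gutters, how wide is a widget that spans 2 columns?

Span of 2: 2·87 + 1·40 = 174 + 40 = 214 px.

214 px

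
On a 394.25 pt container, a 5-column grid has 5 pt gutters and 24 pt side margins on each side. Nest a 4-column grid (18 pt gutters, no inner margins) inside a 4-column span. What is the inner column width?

Take off 48 pt of margins, leaving 346.25 pt.
5 columns + 4 gutters: 5c + 4·5 = 346.25.
5c = 346.25 − 20 = 326.25, so c = 65.25 pt.
4-column span = 4·65.25 + 3·5 = 276 pt.
276 − 3·18 = 222; ÷4 gives d = 55.5 pt.

55.5 pt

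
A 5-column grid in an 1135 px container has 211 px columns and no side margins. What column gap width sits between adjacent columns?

Columns use 1055 px, leaving 80 px across 4 column gaps = 20 px each.

20 px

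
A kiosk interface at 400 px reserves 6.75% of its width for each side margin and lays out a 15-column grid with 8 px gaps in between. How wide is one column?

15.6 px

400 × (1 − 2·6.75%) = 400 × 86.5% = 346 px for the columns.
Subtracting 14 gaps of 8 leaves 234 for 15 columns, so c = 15.6 px.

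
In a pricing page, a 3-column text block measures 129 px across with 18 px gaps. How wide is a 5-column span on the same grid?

227 px

3 columns + 2 gaps: 3c + 2·18 = 129.
3c = 129 − 36 = 93, so c = 31 px.
Span of 5: 5·31 + 4·18 = 155 + 72 = 227 px.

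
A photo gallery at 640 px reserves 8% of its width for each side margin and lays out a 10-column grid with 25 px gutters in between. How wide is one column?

31.26 px

640 × (1 − 2·8%) = 640 × 84% = 537.6 px for the columns.
Subtracting 9 gutters of 25 leaves 312.6 for 10 columns, so c = 31.26 px.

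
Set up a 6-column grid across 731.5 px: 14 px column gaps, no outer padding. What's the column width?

110.25 px

6c + 5·14 = 731.5 → 6c = 661.5 → c = 110.25 px.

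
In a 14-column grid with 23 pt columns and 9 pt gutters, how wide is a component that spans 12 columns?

375 pt

Span of 12: 12·23 + 11·9 = 276 + 99 = 375 pt.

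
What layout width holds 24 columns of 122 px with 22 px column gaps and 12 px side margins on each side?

Adding margins, columns and gutters: 24 + 2928 + 506 = 3458 px.

3458 px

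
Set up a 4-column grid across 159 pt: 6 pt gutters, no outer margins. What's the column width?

4 columns + 3 gutters: 4c + 3·6 = 159.
4c = 159 − 18 = 141, so c = 35.25 pt.

35.25 pt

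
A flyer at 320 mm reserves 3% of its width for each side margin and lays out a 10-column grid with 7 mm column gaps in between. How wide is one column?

23.78 mm

320 × (1 − 2·3%) = 320 × 94% = 300.8 mm for the columns.
10c + 9·7 = 300.8 → 10c = 237.8 → c = 23.78 mm.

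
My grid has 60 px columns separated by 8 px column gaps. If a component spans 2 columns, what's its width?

Span of 2: 2·60 + 1·8 = 120 + 8 = 128 px.

128 px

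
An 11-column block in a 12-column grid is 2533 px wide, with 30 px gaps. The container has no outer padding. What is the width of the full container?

2766 px

Subtracting 10 gaps of 30 leaves 2233 for 11 columns, so c = 203 px.
Container = 12·203 + 11·30 = 2436 + 330 = 2766 px.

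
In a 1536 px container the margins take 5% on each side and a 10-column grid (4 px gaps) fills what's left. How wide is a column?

Margins: 5% × 1536 = 76.8 px each, so content = 1536 − 153.6 = 1382.4 px.
1382.4 − 9·4 = 1346.4; ÷10 gives c = 134.64 px.

134.64 px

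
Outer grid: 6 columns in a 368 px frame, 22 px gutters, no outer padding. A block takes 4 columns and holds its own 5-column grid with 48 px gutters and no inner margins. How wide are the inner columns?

6c + 5·22 = 368 → 6c = 258 → c = 43 px.
4 columns plus 3 gutters: 172 + 66 = 238 px.
238 − 4·48 = 46; ÷5 gives d = 9.2 px.

9.2 px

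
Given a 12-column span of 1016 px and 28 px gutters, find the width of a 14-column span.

12c + 11·28 = 1016 → 12c = 708 → c = 59 px.
14-column span = 14·59 + 13·28 = 1190 px.

1190 px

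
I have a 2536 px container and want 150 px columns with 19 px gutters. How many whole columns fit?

Each extra column adds 150 + 19 = 169 px.
(2536 + 19) / 169 = 15.12, so 15 columns fit.

15 columns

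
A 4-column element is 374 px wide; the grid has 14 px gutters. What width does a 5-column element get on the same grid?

4 columns + 3 gutters: 4c + 3·14 = 374.
4c = 374 − 42 = 332, so c = 83 px.
5 columns plus 4 gutters: 415 + 56 = 471 px.

471 px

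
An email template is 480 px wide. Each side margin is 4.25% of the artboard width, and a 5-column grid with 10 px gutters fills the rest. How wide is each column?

Margins: 4.25% × 480 = 20.4 px each, so content = 480 − 40.8 = 439.2 px.
5 columns + 4 gutters: 5c + 4·10 = 439.2.
5c = 439.2 − 40 = 399.2, so c = 79.84 px.

79.84 px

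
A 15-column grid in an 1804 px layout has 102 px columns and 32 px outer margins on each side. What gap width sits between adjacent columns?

15 px

Inside the margins: 1804 − 64 = 1740 px.
15·102 + 14g = 1740 → 14g = 210 → g = 15 px.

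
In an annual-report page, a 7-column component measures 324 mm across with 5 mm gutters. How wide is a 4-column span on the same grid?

7c + 6·5 = 324 → 7c = 294 → c = 42 mm.
Span of 4: 4·42 + 3·5 = 168 + 15 = 183 mm.

183 mm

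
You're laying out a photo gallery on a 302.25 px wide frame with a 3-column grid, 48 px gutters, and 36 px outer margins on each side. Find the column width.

44.75 px

Content width = 302.25 − 2·36 = 230.25 px.
Subtracting 2 gutters of 48 leaves 134.25 for 3 columns, so c = 44.75 px.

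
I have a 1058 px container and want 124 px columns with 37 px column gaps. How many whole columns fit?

Each extra column adds 124 + 37 = 161 px.
(1058 + 37) / 161 = 6.80, so 6 columns fit.

6 columns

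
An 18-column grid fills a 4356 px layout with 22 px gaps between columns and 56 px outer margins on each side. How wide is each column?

Take off 112 px of margins, leaving 4244 px.
Subtracting 17 gaps of 22 leaves 3870 for 18 columns, so c = 215 px.

215 px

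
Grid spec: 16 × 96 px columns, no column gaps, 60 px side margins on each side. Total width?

Summing: 120 + 1536 = 1656 px.

1656 px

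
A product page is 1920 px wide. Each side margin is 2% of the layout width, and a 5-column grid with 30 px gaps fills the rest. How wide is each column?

Margins: 2% × 1920 = 38.4 px each, so content = 1920 − 76.8 = 1843.2 px.
1843.2 − 4·30 = 1723.2; ÷5 gives c = 344.64 px.

344.64 px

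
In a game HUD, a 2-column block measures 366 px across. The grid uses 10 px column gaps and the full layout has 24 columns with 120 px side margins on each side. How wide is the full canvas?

4742 px

366 − 1·10 = 356; ÷2 gives c = 178 px.
Adding margins, columns and gutters: 240 + 4272 + 230 = 4742 px.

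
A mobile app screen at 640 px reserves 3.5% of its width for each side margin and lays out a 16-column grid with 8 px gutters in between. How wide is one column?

Margins: 3.5% × 640 = 22.4 px each, so content = 640 − 44.8 = 595.2 px.
16 columns + 15 gutters: 16c + 15·8 = 595.2.
16c = 595.2 − 120 = 475.2, so c = 29.7 px.

29.7 px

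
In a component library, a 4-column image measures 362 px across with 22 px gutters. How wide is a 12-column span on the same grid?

1130 px

4 columns + 3 gutters: 4c + 3·22 = 362.
4c = 362 − 66 = 296, so c = 74 px.
12 columns plus 11 gutters: 888 + 242 = 1130 px.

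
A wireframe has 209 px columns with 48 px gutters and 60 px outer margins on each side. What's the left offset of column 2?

317 px

Each column+gutter stride is 257 px; 1 of them past the 60 px margin is 60 + 257 = 317 px.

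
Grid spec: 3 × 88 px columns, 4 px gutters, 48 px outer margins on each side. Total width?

Total width: 2·48 + 3·88 + 2·4 = 368 px.

368 px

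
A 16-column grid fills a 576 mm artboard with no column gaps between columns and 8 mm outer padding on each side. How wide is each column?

35 mm

Inside the margins: 576 − 16 = 560 mm.
With no column gaps, each column is 560/16 = 35 mm.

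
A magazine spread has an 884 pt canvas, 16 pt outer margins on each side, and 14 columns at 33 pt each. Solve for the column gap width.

Content width = 884 − 2·16 = 852 pt.
14·33 + 13g = 852 → 13g = 390 → g = 30 pt.

30 pt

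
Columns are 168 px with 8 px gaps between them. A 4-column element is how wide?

696 px

4-column span = 4·168 + 3·8 = 696 px.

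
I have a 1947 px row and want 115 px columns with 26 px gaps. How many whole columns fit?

13 columns: 13·115 + 12·26 = 1807 px ≤ 1947.
14 columns: 1948 px > 1947. So 13.

13 columns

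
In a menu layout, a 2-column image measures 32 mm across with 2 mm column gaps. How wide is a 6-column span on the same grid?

2c + 1·2 = 32 → 2c = 30 → c = 15 mm.
6 columns plus 5 column gaps: 90 + 10 = 100 mm.

100 mm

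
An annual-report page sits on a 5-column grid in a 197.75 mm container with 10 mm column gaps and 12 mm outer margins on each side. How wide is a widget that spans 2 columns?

Inside the margins: 197.75 − 24 = 173.75 mm.
5c + 4·10 = 173.75 → 5c = 133.75 → c = 26.75 mm.
2-column span = 2·26.75 + 1·10 = 63.5 mm.

63.5 mm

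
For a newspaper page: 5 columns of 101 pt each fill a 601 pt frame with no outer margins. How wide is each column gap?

24 pt

5·101 + 4g = 601 → 4g = 96 → g = 24 pt.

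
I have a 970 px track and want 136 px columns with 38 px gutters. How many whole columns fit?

5 columns

k columns need k·136 + (k−1)·38 = k·174 − 38.
k·174 − 38 ≤ 970 → k ≤ 1008 / 174 ≈ 5.79, so k = 5.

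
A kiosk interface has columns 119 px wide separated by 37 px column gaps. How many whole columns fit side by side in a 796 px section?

5 columns: 5·119 + 4·37 = 743 px ≤ 796.
6 columns: 899 px > 796. So 5.

5 columns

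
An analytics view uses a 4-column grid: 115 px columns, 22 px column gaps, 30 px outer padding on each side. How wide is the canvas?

Total width: 2·30 + 4·115 + 3·22 = 586 px.

586 px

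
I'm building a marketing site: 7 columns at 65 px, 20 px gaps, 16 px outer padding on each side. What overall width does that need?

607 px

Canvas = 2·16 + 7·65 + 6·20 = 32 + 455 + 120 = 607 px.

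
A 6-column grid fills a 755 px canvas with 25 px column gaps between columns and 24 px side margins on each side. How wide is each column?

Content width = 755 − 2·24 = 707 px.
Subtracting 5 column gaps of 25 leaves 582 for 6 columns, so c = 97 px.

97 px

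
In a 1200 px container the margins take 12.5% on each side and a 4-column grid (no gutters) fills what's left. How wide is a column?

1200 × (1 − 2·12.5%) = 1200 × 75% = 900 px for the columns.
900 / 4 = 225 px per column.

225 px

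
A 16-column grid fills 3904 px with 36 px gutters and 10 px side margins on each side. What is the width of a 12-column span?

Content width = 3904 − 2·10 = 3884 px.
3884 − 15·36 = 3344; ÷16 gives c = 209 px.
12-column span = 12·209 + 11·36 = 2904 px.

2904 px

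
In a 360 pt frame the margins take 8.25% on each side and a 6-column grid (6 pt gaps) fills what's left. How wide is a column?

45.1 pt

Each margin = 8.25% of 360 = 29.7 pt; content = 360 − 2·29.7 = 300.6 pt.
6 columns + 5 gaps: 6c + 5·6 = 300.6.
6c = 300.6 − 30 = 270.6, so c = 45.1 pt.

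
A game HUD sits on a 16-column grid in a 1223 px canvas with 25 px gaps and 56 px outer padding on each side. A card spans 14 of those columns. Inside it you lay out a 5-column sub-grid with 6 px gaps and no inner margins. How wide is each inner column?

189 px

Take off 112 px of margins, leaving 1111 px.
16 columns + 15 gaps: 16c + 15·25 = 1111.
16c = 1111 − 375 = 736, so c = 46 px.
Span of 14: 14·46 + 13·25 = 644 + 325 = 969 px.
5 columns + 4 gaps: 5d + 4·6 = 969.
5d = 969 − 24 = 945, so d = 189 px.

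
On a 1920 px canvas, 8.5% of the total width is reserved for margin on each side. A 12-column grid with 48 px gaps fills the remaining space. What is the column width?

1920 × (1 − 2·8.5%) = 1920 × 83% = 1593.6 px for the columns.
1593.6 − 11·48 = 1065.6; ÷12 gives c = 88.8 px.

88.8 px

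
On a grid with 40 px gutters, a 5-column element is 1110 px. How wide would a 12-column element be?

2720 px

Subtracting 4 gutters of 40 leaves 950 for 5 columns, so c = 190 px.
12-column span = 12·190 + 11·40 = 2720 px.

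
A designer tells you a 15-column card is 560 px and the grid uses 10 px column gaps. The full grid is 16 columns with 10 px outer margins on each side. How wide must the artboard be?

618 px

Subtracting 14 column gaps of 10 leaves 420 for 15 columns, so c = 28 px.
Artboard = 2·10 + 16·28 + 15·10 = 20 + 448 + 150 = 618 px.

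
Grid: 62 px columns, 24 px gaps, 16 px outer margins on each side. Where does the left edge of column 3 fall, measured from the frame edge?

188 px

Before column 3: the margin + 2 columns + 2 gaps.
Offset = 16 + 2·(62 + 24) = 16 + 172 = 188 px.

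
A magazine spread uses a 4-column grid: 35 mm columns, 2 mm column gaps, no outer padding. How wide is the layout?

146 mm

Layout = 4·35 + 3·2 = 140 + 6 = 146 mm.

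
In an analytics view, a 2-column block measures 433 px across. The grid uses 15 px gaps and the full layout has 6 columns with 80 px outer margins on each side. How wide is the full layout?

2c + 1·15 = 433 → 2c = 418 → c = 209 px.
Adding margins, columns and gutters: 160 + 1254 + 75 = 1489 px.

1489 px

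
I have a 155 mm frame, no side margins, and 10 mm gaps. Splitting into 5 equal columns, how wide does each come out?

23 mm

Subtracting 4 gaps of 10 leaves 115 for 5 columns, so c = 23 mm.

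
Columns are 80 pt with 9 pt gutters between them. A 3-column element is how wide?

258 pt

Span of 3: 3·80 + 2·9 = 240 + 18 = 258 pt.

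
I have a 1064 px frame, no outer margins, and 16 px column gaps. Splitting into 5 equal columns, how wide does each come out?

Subtracting 4 column gaps of 16 leaves 1000 for 5 columns, so c = 200 px.

200 px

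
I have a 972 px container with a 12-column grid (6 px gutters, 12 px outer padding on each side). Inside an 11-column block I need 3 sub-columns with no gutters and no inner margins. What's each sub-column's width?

289.5 px

Subtract both margins: 972 − 2·12 = 948 px.
12c + 11·6 = 948 → 12c = 882 → c = 73.5 px.
11 columns plus 10 gutters: 808.5 + 60 = 868.5 px.
With no gutters, each column is 868.5/3 = 289.5 px.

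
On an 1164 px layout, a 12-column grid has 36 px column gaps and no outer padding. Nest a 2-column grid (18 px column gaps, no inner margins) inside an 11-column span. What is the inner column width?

523 px

1164 − 11·36 = 768; ÷12 gives c = 64 px.
Span of 11: 11·64 + 10·36 = 704 + 360 = 1064 px.
Subtracting 1 column gap of 18 leaves 1046 for 2 columns, so d = 523 px.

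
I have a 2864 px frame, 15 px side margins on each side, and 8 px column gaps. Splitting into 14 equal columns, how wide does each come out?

Take off 30 px of margins, leaving 2834 px.
14 columns + 13 column gaps: 14c + 13·8 = 2834.
14c = 2834 − 104 = 2730, so c = 195 px.

195 px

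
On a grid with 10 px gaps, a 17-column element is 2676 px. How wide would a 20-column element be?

17 columns + 16 gaps: 17c + 16·10 = 2676.
17c = 2676 − 160 = 2516, so c = 148 px.
20 columns plus 19 gaps: 2960 + 190 = 3150 px.

3150 px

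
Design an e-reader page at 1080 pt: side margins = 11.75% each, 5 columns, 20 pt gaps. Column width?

149.24 pt

Each margin = 11.75% of 1080 = 126.9 pt; content = 1080 − 2·126.9 = 826.2 pt.
5 columns + 4 gaps: 5c + 4·20 = 826.2.
5c = 826.2 − 80 = 746.2, so c = 149.24 pt.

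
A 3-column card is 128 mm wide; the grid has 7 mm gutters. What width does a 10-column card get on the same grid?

443 mm

3c + 2·7 = 128 → 3c = 114 → c = 38 mm.
10 columns plus 9 gutters: 380 + 63 = 443 mm.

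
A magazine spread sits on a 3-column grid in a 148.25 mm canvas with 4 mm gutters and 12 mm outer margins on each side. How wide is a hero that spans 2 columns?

81.5 mm

Inside the margins: 148.25 − 24 = 124.25 mm.
124.25 − 2·4 = 116.25; ÷3 gives c = 38.75 mm.
2-column span = 2·38.75 + 1·4 = 81.5 mm.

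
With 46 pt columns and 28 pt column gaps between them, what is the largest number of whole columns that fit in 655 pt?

Each extra column adds 46 + 28 = 74 pt.
(655 + 28) / 74 = 9.23, so 9 columns fit.

9 columns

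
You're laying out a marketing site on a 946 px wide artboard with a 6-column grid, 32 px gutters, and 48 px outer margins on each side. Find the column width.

115 px

Subtract both margins: 946 − 2·48 = 850 px.
6c + 5·32 = 850 → 6c = 690 → c = 115 px.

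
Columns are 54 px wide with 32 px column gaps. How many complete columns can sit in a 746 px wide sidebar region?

9 columns

k columns need k·54 + (k−1)·32 = k·86 − 32.
k·86 − 32 ≤ 746 → k ≤ 778 / 86 ≈ 9.05, so k = 9.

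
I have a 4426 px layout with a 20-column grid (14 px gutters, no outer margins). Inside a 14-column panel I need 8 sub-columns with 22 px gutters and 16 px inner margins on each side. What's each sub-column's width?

Subtracting 19 gutters of 14 leaves 4160 for 20 columns, so c = 208 px.
14-column span = 14·208 + 13·14 = 3094 px.
Inner content = 3094 − 2·16 = 3062 px.
8 columns + 7 gutters: 8d + 7·22 = 3062.
8d = 3062 − 154 = 2908, so d = 363.5 px.

363.5 px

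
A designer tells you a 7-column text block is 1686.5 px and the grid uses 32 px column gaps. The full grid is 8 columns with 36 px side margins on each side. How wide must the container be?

2004 px

7c + 6·32 = 1686.5 → 7c = 1494.5 → c = 213.5 px.
Total width: 2·36 + 8·213.5 + 7·32 = 2004 px.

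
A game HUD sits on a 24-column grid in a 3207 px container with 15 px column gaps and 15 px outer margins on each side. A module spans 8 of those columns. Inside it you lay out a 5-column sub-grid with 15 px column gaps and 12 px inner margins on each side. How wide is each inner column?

193 px

Inside the margins: 3207 − 30 = 3177 px.
24c + 23·15 = 3177 → 24c = 2832 → c = 118 px.
8-column span = 8·118 + 7·15 = 1049 px.
Inner content = 1049 − 2·12 = 1025 px.
Subtracting 4 column gaps of 15 leaves 965 for 5 columns, so d = 193 px.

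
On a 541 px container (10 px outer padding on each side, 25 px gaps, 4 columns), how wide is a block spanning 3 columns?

384.5 px

Take off 20 px of margins, leaving 521 px.
521 − 3·25 = 446; ÷4 gives c = 111.5 px.
3 columns plus 2 gaps: 334.5 + 50 = 384.5 px.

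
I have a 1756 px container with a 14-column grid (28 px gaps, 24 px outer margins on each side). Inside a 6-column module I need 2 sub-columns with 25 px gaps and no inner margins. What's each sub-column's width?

Take off 48 px of margins, leaving 1708 px.
14c + 13·28 = 1708 → 14c = 1344 → c = 96 px.
6-column span = 6·96 + 5·28 = 716 px.
716 − 1·25 = 691; ÷2 gives d = 345.5 px.

345.5 px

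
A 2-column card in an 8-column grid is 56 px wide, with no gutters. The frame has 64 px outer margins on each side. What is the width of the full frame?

352 px

56 / 2 = 28 px per column.
Total width: 2·64 + 8·28 = 352 px.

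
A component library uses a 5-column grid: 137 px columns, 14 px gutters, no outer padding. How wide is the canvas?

Canvas = 5·137 + 4·14 = 685 + 56 = 741 px.

741 px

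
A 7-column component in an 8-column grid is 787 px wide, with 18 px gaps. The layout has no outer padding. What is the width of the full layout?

7c + 6·18 = 787 → 7c = 679 → c = 97 px.
Total width: 8·97 + 7·18 = 902 px.

902 px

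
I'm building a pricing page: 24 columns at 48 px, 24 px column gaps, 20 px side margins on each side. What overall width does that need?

Canvas = 2·20 + 24·48 + 23·24 = 40 + 1152 + 552 = 1744 px.

1744 px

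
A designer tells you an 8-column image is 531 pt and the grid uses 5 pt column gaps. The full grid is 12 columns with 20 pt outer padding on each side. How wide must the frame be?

531 − 7·5 = 496; ÷8 gives c = 62 pt.
Frame = 2·20 + 12·62 + 11·5 = 40 + 744 + 55 = 839 pt.

839 pt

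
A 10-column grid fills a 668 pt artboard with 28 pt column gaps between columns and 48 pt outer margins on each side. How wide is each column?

32 pt

Subtract both margins: 668 − 2·48 = 572 pt.
572 − 9·28 = 320; ÷10 gives c = 32 pt.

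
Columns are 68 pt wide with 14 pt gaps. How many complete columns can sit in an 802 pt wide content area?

Each extra column adds 68 + 14 = 82 pt.
(802 + 14) / 82 = 9.95, so 9 columns fit.

9 columns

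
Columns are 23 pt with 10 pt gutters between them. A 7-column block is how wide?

221 pt

7-column span = 7·23 + 6·10 = 221 pt.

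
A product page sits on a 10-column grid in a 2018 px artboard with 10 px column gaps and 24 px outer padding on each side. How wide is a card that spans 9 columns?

Content width = 2018 − 2·24 = 1970 px.
10c + 9·10 = 1970 → 10c = 1880 → c = 188 px.
9-column span = 9·188 + 8·10 = 1772 px.

1772 px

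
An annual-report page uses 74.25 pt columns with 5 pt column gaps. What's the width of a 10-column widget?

787.5 pt

Span of 10: 10·74.25 + 9·5 = 742.5 + 45 = 787.5 pt.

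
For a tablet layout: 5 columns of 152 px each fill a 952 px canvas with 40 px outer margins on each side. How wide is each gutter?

Subtract both margins: 952 − 2·40 = 872 px.
5 columns take 5·152 = 760 px; remaining 112 splits into 4 gutters.
g = 112 / 4 = 28 px.

28 px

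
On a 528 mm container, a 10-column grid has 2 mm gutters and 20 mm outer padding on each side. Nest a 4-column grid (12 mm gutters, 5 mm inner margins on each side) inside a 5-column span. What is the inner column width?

49.25 mm

Subtract both margins: 528 − 2·20 = 488 mm.
10 columns + 9 gutters: 10c + 9·2 = 488.
10c = 488 − 18 = 470, so c = 47 mm.
5 columns plus 4 gutters: 235 + 8 = 243 mm.
Inner content = 243 − 2·5 = 233 mm.
4d + 3·12 = 233 → 4d = 197 → d = 49.25 mm.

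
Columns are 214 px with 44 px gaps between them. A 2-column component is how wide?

472 px

Span of 2: 2·214 + 1·44 = 428 + 44 = 472 px.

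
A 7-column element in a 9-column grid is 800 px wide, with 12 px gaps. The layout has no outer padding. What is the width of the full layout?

800 − 6·12 = 728; ÷7 gives c = 104 px.
Summing: 936 + 96 = 1032 px.

1032 px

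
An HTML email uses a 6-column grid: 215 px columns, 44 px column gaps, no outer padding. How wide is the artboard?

Artboard = 6·215 + 5·44 = 1290 + 220 = 1510 px.

1510 px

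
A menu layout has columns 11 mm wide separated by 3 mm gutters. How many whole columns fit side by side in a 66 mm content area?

4 columns

k columns need k·11 + (k−1)·3 = k·14 − 3.
k·14 − 3 ≤ 66 → k ≤ 69 / 14 ≈ 4.93, so k = 4.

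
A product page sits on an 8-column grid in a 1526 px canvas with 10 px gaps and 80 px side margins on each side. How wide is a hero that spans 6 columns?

Subtract both margins: 1526 − 2·80 = 1366 px.
8c + 7·10 = 1366 → 8c = 1296 → c = 162 px.
Span of 6: 6·162 + 5·10 = 972 + 50 = 1022 px.

1022 px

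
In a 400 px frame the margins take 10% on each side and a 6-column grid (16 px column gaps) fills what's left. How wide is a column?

Each margin = 10% of 400 = 40 px; content = 400 − 2·40 = 320 px.
6c + 5·16 = 320 → 6c = 240 → c = 40 px.

40 px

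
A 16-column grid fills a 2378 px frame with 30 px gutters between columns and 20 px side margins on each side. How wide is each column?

118 px

Content width = 2378 − 2·20 = 2338 px.
16c + 15·30 = 2338 → 16c = 1888 → c = 118 px.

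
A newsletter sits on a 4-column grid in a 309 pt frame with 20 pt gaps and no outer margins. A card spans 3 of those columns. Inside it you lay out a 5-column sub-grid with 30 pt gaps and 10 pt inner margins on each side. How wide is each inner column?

309 − 3·20 = 249; ÷4 gives c = 62.25 pt.
3 columns plus 2 gaps: 186.75 + 40 = 226.75 pt.
Inner content = 226.75 − 2·10 = 206.75 pt.
Subtracting 4 gaps of 30 leaves 86.75 for 5 columns, so d = 17.35 pt.

17.35 pt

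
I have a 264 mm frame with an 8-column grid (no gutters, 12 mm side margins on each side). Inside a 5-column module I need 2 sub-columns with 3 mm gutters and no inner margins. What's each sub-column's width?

Inside the margins: 264 − 24 = 240 mm.
With no gutters, each column is 240/8 = 30 mm.
5-column span = 5·30 = 150 mm.
2 columns + 1 gutter: 2d + 1·3 = 150.
2d = 150 − 3 = 147, so d = 73.5 mm.

73.5 mm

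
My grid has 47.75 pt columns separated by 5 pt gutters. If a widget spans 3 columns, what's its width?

3-column span = 3·47.75 + 2·5 = 153.25 pt.

153.25 pt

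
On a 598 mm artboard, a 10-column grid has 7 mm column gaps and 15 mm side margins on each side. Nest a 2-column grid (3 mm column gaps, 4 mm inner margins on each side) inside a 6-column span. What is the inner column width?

Outer content = 598 − 2·15 = 568 mm.
Subtracting 9 column gaps of 7 leaves 505 for 10 columns, so c = 50.5 mm.
6-column span = 6·50.5 + 5·7 = 338 mm.
Inner content = 338 − 2·4 = 330 mm.
2 columns + 1 column gap: 2d + 1·3 = 330.
2d = 330 − 3 = 327, so d = 163.5 mm.

163.5 mm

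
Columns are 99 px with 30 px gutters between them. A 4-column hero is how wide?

4 columns plus 3 gutters: 396 + 90 = 486 px.

486 px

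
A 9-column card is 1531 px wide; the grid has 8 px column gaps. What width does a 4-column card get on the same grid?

676 px

Subtracting 8 column gaps of 8 leaves 1467 for 9 columns, so c = 163 px.
4-column span = 4·163 + 3·8 = 676 px.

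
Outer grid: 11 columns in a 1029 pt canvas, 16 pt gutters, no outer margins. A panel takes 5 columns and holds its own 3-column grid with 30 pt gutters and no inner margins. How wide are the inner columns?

133 pt

11 columns + 10 gutters: 11c + 10·16 = 1029.
11c = 1029 − 160 = 869, so c = 79 pt.
Span of 5: 5·79 + 4·16 = 395 + 64 = 459 pt.
3 columns + 2 gutters: 3d + 2·30 = 459.
3d = 459 − 60 = 399, so d = 133 pt.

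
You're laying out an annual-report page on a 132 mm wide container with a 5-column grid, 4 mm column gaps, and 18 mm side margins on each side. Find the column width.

Content width = 132 − 2·18 = 96 mm.
96 − 4·4 = 80; ÷5 gives c = 16 mm.

16 mm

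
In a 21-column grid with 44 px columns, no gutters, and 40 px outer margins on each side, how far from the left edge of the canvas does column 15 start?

Column 15 starts at margin + 14·(column + gutter) = 40 + 14·44 = 656 px.

656 px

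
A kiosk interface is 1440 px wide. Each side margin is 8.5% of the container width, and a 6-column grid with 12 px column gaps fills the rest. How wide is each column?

Margins: 8.5% × 1440 = 122.4 px each, so content = 1440 − 244.8 = 1195.2 px.
Subtracting 5 column gaps of 12 leaves 1135.2 for 6 columns, so c = 189.2 px.

189.2 px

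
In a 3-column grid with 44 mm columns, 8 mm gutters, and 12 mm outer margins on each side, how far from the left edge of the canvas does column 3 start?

116 mm

Column 3 starts at margin + 2·(column + gutter) = 12 + 2·52 = 116 mm.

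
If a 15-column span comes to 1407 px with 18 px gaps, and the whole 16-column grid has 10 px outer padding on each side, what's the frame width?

Subtracting 14 gaps of 18 leaves 1155 for 15 columns, so c = 77 px.
Adding margins, columns and gutters: 20 + 1232 + 270 = 1522 px.

1522 px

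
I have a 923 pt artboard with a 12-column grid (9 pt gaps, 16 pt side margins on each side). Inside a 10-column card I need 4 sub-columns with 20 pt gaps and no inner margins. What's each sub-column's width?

170.25 pt

Outer content = 923 − 2·16 = 891 pt.
12 columns + 11 gaps: 12c + 11·9 = 891.
12c = 891 − 99 = 792, so c = 66 pt.
10-column span = 10·66 + 9·9 = 741 pt.
741 − 3·20 = 681; ÷4 gives d = 170.25 pt.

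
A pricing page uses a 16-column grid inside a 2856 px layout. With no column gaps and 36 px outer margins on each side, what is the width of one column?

174 px

Content width = 2856 − 2·36 = 2784 px.
16c = 2784 → c = 174 px.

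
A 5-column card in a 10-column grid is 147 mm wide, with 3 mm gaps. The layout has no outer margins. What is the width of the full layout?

297 mm

5 columns + 4 gaps: 5c + 4·3 = 147.
5c = 147 − 12 = 135, so c = 27 mm.
Total width: 10·27 + 9·3 = 297 mm.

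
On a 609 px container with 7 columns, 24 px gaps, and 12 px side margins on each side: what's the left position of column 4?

273 px

Inside the margins: 609 − 24 = 585 px.
7 columns + 6 gaps: 7c + 6·24 = 585.
7c = 585 − 144 = 441, so c = 63 px.
Before column 4: the margin + 3 columns + 3 gaps.
Offset = 12 + 3·(63 + 24) = 12 + 261 = 273 px.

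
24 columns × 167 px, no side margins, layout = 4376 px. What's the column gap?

16 px

Columns use 4008 px, leaving 368 px across 23 column gaps = 16 px each.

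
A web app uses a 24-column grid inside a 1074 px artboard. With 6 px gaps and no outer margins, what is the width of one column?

1074 − 23·6 = 936; ÷24 gives c = 39 px.

39 px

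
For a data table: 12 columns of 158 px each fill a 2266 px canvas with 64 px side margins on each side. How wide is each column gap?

Content width = 2266 − 2·64 = 2138 px.
12·158 + 11g = 2138 → 11g = 242 → g = 22 px.

22 px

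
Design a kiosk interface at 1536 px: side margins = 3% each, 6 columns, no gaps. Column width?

Each margin = 3% of 1536 = 46.08 px; content = 1536 − 2·46.08 = 1443.84 px.
With no gaps, each column is 1443.84/6 = 240.64 px.

240.64 px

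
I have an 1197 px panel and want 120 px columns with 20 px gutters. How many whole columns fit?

k columns need k·120 + (k−1)·20 = k·140 − 20.
k·140 − 20 ≤ 1197 → k ≤ 1217 / 140 ≈ 8.69, so k = 8.

8 columns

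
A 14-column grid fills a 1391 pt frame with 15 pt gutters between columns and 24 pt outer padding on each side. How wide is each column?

82 pt

Inside the margins: 1391 − 48 = 1343 pt.
14c + 13·15 = 1343 → 14c = 1148 → c = 82 pt.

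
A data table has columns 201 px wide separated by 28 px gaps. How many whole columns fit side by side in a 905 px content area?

k columns need k·201 + (k−1)·28 = k·229 − 28.
k·229 − 28 ≤ 905 → k ≤ 933 / 229 ≈ 4.07, so k = 4.

4 columns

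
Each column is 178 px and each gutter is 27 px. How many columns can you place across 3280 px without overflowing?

k columns need k·178 + (k−1)·27 = k·205 − 27.
k·205 − 27 ≤ 3280 → k ≤ 3307 / 205 ≈ 16.13, so k = 16.

16 columns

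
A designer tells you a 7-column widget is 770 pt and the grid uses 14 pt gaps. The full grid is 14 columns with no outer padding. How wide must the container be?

1554 pt

7c + 6·14 = 770 → 7c = 686 → c = 98 pt.
Container = 14·98 + 13·14 = 1372 + 182 = 1554 pt.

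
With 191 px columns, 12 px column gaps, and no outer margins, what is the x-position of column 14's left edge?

No margin, so column 14 starts at 13·(column + gutter) = 13·203 = 2639 px.

2639 px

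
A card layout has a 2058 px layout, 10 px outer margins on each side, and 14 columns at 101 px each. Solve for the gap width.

Inside the margins: 2058 − 20 = 2038 px.
14·101 + 13g = 2038 → 13g = 624 → g = 48 px.

48 px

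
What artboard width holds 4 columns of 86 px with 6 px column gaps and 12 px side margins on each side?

Total width: 2·12 + 4·86 + 3·6 = 386 px.

386 px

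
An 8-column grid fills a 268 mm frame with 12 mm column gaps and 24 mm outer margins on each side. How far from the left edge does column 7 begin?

Subtract both margins: 268 − 2·24 = 220 mm.
8c + 7·12 = 220 → 8c = 136 → c = 17 mm.
Before column 7: the margin + 6 columns + 6 column gaps.
Offset = 24 + 6·(17 + 12) = 24 + 174 = 198 mm.

198 mm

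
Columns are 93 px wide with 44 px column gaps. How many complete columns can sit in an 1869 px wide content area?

13 columns: 13·93 + 12·44 = 1737 px ≤ 1869.
14 columns: 1874 px > 1869. So 13.

13 columns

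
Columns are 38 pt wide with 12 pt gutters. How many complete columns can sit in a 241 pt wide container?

5 columns

k columns need k·38 + (k−1)·12 = k·50 − 12.
k·50 − 12 ≤ 241 → k ≤ 253 / 50 ≈ 5.06, so k = 5.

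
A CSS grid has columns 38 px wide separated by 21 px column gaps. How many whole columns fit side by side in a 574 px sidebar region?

10 columns

k columns need k·38 + (k−1)·21 = k·59 − 21.
k·59 − 21 ≤ 574 → k ≤ 595 / 59 ≈ 10.08, so k = 10.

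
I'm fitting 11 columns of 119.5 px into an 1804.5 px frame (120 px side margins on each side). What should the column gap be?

Take off 240 px of margins, leaving 1564.5 px.
Columns use 1314.5 px, leaving 250 px across 10 column gaps = 25 px each.

25 px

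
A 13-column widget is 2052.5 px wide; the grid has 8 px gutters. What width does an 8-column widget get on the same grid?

2052.5 − 12·8 = 1956.5; ÷13 gives c = 150.5 px.
Span of 8: 8·150.5 + 7·8 = 1204 + 56 = 1260 px.

1260 px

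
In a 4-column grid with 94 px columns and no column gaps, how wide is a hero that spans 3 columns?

3-column span = 3·94 = 282 px.

282 px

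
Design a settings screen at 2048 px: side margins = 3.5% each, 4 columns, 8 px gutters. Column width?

470.16 px

2048 × (1 − 2·3.5%) = 2048 × 93% = 1904.64 px for the columns.
1904.64 − 3·8 = 1880.64; ÷4 gives c = 470.16 px.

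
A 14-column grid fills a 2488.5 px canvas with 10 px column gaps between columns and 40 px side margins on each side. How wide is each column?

162.75 px

Take off 80 px of margins, leaving 2408.5 px.
Subtracting 13 column gaps of 10 leaves 2278.5 for 14 columns, so c = 162.75 px.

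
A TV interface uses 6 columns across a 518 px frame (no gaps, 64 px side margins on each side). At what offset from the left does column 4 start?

Subtract both margins: 518 − 2·64 = 390 px.
6c = 390 → c = 65 px.
Each column+gutter stride is 65 px; 3 of them past the 64 px margin is 64 + 195 = 259 px.

259 px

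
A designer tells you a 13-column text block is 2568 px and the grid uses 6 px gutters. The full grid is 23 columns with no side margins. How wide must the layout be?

4548 px

Subtracting 12 gutters of 6 leaves 2496 for 13 columns, so c = 192 px.
Total width: 23·192 + 22·6 = 4548 px.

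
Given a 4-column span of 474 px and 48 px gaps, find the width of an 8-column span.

996 px

4c + 3·48 = 474 → 4c = 330 → c = 82.5 px.
Span of 8: 8·82.5 + 7·48 = 660 + 336 = 996 px.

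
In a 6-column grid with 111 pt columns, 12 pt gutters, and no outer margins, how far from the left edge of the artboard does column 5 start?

492 pt

No margin, so column 5 starts at 4·(column + gutter) = 4·123 = 492 pt.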